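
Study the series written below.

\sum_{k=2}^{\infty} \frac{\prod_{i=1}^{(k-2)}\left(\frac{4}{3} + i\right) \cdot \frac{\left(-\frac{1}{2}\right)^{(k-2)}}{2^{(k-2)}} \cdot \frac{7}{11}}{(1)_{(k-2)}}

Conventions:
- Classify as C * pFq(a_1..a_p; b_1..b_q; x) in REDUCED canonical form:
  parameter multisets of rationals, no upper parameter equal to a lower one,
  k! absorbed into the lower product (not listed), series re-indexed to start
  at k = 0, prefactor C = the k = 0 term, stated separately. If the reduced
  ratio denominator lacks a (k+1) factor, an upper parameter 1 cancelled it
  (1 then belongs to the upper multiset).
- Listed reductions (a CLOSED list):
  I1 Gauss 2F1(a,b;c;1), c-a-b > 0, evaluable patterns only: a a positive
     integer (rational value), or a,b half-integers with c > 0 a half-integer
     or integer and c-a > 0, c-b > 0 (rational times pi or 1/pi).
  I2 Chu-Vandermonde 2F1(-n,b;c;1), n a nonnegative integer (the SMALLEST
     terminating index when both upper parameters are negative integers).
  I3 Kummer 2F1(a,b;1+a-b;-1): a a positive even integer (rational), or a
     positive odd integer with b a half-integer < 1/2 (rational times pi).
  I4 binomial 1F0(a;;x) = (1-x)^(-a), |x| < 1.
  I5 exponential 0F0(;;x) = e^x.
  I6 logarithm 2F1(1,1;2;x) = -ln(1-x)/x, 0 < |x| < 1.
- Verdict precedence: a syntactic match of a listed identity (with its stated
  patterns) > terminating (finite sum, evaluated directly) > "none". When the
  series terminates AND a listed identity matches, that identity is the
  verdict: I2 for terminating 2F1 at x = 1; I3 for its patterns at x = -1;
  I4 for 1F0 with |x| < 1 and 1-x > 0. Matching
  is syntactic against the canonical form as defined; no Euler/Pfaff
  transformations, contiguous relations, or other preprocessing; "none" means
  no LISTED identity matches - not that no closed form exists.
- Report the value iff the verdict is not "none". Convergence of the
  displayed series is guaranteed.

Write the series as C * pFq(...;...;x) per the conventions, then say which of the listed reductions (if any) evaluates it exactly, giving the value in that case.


Canonical form: C = \frac{7}{11} times 1F0 with upper {\frac{7}{3}}, lower {-}, x = -\frac{1}{4}. Verdict at x = -\frac{1}{4}: binomial (I4) matches (the 1F0 binomial series: exponent -7/3, x = -\frac{1}{4}). Value: \frac{7}{11} \cdot \left(\frac{5}{4}\right)^{-\frac{7}{3}}.

First insight: from the first term \frac{7}{11}: the two k-th powers (C = 7/11, x = -1/4) combine into one argument.
Term ratio: r(k) = -\frac{1}{4} * (k+\frac{7}{3}) / [(k+1)] - rational; roots negated = parameters, x = -\frac{1}{4}, C = \frac{7}{11}.


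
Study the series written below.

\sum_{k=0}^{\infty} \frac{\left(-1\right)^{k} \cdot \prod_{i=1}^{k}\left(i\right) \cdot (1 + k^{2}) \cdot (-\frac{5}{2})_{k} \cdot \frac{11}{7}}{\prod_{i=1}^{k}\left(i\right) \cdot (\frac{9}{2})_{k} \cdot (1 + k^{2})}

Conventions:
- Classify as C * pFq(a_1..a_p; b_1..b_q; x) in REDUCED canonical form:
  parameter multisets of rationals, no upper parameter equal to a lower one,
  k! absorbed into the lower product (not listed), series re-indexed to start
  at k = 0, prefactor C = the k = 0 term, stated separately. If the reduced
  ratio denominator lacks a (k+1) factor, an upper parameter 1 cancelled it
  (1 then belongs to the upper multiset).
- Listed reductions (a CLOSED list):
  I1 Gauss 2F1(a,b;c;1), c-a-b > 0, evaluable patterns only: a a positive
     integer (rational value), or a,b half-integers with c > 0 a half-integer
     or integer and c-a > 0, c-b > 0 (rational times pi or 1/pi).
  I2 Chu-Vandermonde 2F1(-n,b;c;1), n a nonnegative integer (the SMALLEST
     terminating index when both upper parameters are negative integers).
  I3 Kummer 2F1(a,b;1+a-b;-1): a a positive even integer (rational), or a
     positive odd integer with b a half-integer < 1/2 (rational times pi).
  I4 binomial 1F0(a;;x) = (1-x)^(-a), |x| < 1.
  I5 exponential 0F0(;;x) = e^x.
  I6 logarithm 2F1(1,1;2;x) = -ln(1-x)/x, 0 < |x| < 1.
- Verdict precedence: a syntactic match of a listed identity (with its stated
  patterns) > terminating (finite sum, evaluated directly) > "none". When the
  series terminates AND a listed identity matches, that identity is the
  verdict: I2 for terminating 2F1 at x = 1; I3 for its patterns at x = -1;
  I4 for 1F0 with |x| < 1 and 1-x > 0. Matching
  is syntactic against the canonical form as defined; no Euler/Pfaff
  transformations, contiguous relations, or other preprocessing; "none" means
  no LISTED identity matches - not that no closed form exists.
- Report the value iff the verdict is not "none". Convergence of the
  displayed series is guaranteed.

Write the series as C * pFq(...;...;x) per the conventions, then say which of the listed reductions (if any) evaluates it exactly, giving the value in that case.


With C = \frac{11}{7}: the canonical form is 2F1(-\frac{5}{2}, 1; \frac{9}{2}; -1). Verdict (x = -1): the Kummer evaluation I3 applies (x = -1; c = \frac{9}{2} equals 1+a-b for upper {-\frac{5}{2}, 1}: listed pattern). Sum: \frac{55}{64} \cdot \pi.

The tell: x = -1 and the product of the first k integers (C = 11/7) is k!.
Term ratio: r(k) = -1 * (k-\frac{5}{2}) (k+1) / [(k+\frac{9}{2}) (k+1)] ; factor over Q: parameters, x = -1, and C = \frac{11}{7}.


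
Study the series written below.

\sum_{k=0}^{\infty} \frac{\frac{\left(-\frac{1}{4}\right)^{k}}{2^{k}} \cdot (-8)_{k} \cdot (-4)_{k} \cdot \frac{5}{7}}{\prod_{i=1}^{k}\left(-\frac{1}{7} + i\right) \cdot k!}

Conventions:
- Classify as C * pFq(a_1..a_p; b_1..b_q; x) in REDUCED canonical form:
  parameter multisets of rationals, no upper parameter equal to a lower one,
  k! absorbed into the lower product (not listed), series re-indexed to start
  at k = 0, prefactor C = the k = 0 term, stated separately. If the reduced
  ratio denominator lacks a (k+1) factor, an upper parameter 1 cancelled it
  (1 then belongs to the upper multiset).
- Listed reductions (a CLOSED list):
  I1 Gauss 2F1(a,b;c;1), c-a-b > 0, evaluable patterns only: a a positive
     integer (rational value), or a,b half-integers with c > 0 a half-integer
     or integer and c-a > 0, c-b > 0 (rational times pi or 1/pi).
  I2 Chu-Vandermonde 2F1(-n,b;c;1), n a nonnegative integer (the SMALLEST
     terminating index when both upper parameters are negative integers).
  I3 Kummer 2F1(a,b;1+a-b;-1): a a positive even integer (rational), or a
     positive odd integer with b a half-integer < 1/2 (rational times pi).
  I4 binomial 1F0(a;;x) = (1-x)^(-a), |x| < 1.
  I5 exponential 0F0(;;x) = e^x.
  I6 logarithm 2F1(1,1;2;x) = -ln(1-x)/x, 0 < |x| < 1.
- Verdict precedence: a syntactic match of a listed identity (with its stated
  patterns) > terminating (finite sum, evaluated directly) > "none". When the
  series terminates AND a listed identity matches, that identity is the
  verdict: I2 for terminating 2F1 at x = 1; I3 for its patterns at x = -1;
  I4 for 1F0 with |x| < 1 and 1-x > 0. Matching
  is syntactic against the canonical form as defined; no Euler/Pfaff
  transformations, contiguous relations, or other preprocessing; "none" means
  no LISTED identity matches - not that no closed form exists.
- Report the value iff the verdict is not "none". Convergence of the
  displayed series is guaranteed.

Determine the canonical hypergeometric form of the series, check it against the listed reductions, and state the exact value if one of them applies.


The series (x = -\frac{1}{8}) is 2F1: upper {-8, -4}, lower {\frac{6}{7}}, prefactor \frac{5}{7}. Verdict: terminating. With -4 upstairs the series is a 5-term polynomial sum; evaluated term by term. Sum: -\frac{3315229}{5031936}.

The tell: with t_0 = \frac{5}{7}, the two k-th powers (C = 5/7) combine into one argument.
Ratio: r(k) = -\frac{1}{8} * (k-8) (k-4) / [(k+\frac{6}{7}) (k+1)] - rational in k, leading ratio -\frac{1}{8}; with t_0 = \frac{5}{7}, classification follows.


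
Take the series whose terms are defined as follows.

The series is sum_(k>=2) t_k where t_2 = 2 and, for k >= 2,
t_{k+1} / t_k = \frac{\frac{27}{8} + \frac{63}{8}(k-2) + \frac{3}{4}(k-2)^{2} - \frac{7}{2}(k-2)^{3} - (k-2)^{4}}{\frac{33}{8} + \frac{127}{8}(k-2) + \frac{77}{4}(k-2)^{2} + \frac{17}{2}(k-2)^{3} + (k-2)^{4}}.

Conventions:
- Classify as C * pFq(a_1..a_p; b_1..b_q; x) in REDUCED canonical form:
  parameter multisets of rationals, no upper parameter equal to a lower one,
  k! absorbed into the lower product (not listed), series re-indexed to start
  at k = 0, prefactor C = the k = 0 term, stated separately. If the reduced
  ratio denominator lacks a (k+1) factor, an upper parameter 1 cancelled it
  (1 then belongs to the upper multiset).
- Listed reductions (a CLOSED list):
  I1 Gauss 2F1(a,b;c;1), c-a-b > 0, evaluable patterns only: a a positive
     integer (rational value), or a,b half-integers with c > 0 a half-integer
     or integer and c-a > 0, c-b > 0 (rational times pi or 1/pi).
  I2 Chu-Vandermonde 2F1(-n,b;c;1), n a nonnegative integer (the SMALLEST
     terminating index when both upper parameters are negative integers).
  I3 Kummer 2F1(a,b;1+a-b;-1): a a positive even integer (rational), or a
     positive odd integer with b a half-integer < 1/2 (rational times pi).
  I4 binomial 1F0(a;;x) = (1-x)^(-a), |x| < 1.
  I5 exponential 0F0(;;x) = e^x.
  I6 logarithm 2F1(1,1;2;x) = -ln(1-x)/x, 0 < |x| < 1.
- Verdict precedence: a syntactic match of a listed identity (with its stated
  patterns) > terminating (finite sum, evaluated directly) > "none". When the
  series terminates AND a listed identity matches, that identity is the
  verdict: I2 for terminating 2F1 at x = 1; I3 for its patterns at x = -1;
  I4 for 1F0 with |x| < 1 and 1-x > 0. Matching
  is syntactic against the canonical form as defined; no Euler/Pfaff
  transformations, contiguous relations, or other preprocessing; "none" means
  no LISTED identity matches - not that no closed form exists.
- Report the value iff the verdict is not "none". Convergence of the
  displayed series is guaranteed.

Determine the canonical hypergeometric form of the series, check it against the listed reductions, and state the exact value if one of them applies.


Prefactor 2, argument -1: 2F1 with upper {-\frac{3}{2}, 3} over lower {\frac{11}{2}}. Verdict: the Kummer evaluation I3 fires (x = -1; c = \frac{11}{2} equals 1+a-b for upper {-\frac{3}{2}, 3}: listed pattern). Sum: \frac{315}{256} \cdot \pi.

Key observation: t_0 = 2 here, and cancel k + 3/2 from the displayed ratio first; then C = 2.
Ratio: r(k) = -1 * (k-\frac{3}{2}) (k+3) / [(k+\frac{11}{2}) (k+1)] - poly over poly, x = -1 from leading terms; C = 2 at k = 0.


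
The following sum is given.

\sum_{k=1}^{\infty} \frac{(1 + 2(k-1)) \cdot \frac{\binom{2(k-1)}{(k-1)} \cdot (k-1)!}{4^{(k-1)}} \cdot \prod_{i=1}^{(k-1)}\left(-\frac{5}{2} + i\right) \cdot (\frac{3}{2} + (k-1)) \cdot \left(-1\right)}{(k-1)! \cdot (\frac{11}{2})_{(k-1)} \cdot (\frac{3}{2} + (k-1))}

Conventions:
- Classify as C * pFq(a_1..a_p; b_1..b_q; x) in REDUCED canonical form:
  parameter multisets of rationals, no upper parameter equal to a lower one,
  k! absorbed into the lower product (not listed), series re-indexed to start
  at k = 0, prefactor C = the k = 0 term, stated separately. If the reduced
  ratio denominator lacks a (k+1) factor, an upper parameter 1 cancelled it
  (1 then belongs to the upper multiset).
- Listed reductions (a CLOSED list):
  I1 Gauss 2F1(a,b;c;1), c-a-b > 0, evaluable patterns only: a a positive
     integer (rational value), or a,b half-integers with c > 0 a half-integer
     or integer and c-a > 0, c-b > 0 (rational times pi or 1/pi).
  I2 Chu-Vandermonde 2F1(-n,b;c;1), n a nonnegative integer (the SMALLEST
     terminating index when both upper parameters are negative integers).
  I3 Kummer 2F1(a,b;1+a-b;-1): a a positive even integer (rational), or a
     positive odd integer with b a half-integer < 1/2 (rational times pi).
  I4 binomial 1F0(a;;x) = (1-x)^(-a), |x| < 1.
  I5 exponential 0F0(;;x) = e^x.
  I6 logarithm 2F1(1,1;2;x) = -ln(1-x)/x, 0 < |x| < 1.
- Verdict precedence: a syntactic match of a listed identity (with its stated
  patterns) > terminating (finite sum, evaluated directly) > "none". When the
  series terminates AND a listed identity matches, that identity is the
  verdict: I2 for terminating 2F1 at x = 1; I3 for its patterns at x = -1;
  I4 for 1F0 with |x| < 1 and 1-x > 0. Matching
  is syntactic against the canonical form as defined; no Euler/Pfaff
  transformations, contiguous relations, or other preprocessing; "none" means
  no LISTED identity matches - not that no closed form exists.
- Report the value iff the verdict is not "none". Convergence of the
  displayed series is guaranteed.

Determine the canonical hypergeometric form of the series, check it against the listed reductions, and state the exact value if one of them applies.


Canonical form: C = -1 times 2F1 with upper {-\frac{3}{2}, \frac{3}{2}}, lower {\frac{11}{2}}, x = 1. Verdict: the half-integer Gauss pattern (I1) applies (x = 1; upper {-\frac{3}{2}, \frac{3}{2}} half-integers, c = \frac{11}{2} in the evaluable pattern). Exact value: \left(-\frac{6615}{32768}\right) \cdot \pi.

First insight: t_0 being -1, the (2k+1) factor (C = -1) shifts (1/2)_k to (3/2)_k.
Consecutive-term ratio: r(k) = 1 * (k-\frac{3}{2}) (k+\frac{3}{2}) / [(k+\frac{11}{2}) (k+1)] - rational in k, leading ratio 1; with t_0 = -1, classification follows.


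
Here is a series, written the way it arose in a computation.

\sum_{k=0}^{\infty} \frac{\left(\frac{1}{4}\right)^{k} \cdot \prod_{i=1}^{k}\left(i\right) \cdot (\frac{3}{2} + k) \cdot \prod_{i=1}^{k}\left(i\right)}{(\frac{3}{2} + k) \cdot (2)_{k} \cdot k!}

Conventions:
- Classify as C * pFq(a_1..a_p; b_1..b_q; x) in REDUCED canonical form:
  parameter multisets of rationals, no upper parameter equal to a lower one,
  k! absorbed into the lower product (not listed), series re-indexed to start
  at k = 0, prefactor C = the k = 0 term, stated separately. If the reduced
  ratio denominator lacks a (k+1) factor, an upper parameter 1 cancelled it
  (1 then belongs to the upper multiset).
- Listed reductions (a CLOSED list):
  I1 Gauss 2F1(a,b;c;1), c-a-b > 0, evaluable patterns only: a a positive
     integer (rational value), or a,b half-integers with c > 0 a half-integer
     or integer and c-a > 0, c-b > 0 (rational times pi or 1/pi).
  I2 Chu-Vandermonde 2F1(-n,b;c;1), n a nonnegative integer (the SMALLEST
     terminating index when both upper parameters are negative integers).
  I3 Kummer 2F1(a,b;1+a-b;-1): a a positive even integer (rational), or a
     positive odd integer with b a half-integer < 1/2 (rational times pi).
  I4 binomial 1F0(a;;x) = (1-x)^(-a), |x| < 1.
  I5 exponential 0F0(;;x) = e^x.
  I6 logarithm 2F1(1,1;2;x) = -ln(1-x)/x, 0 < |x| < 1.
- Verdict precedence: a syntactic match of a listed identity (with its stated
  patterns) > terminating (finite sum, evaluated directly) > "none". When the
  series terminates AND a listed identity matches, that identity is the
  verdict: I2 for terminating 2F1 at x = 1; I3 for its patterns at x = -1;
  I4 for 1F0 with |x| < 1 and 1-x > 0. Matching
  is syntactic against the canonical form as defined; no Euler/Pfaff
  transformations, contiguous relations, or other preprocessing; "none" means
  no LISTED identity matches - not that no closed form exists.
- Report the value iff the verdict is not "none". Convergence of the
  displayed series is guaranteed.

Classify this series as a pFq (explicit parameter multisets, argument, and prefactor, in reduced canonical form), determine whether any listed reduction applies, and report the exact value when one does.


Key observation: t_0 being 1, striking the common factor k + 3/2 reduces the term (C = 1).
Adjacent-term ratio: r(k) = \frac{1}{4} * (k+1) (k+1) / [(k+2) (k+1)] - poly over poly, x = \frac{1}{4} from leading terms; C = 1 at k = 0.

Canonical form: C = 1 times 2F1 with upper {1, 1}, lower {2}, x = \frac{1}{4}. Verdict: the I6 logarithm reduction applies (the logarithm: parameters (1,1;2), x = \frac{1}{4}). Hence: \left(-4\right) \cdot \ln\left(\frac{3}{4}\right).


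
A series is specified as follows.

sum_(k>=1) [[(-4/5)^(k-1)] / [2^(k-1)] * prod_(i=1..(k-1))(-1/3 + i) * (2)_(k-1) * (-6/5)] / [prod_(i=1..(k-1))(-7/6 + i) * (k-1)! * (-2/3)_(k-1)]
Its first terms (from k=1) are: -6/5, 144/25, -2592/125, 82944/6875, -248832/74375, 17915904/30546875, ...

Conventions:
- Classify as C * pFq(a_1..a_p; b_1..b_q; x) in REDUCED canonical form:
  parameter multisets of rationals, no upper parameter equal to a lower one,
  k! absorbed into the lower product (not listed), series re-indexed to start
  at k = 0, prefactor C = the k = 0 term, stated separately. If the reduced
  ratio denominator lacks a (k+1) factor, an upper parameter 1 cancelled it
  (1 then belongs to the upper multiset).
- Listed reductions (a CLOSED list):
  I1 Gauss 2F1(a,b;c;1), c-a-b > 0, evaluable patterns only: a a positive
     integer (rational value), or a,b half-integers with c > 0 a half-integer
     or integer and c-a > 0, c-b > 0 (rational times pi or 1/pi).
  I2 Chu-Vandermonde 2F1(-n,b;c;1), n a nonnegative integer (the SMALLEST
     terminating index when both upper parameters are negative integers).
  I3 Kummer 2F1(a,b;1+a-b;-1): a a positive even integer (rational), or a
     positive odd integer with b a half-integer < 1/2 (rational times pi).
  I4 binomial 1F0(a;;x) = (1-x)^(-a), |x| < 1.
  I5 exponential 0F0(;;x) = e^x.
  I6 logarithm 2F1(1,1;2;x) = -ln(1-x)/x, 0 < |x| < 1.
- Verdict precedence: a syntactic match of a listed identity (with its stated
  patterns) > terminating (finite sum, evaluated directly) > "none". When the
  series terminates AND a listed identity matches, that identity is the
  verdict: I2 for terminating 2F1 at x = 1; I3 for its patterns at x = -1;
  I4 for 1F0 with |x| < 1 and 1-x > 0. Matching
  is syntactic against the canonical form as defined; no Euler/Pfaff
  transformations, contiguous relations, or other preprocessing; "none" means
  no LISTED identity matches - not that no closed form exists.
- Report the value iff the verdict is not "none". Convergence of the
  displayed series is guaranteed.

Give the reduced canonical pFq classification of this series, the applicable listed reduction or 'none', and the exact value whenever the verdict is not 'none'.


Classification (C = -6/5): 2F2 with upper {2/3, 2}, lower {-2/3, -1/6}, argument x = -2/5. Verdict: none. A 2F2 with upper {2/3, 2} fits none of I1-I6 at x = -2/5; the sum runs forever.

Structural cue: t_0 = -6/5 here, and the running product (prefactor -6/5) telescopes to a rising factorial.
Step ratio: r(k) = (-2/5) * (k+2/3) (k+2) / [(k-2/3) (k-1/6) (k+1)] - rational; roots negated = parameters, x = (-2/5), C = -6/5.


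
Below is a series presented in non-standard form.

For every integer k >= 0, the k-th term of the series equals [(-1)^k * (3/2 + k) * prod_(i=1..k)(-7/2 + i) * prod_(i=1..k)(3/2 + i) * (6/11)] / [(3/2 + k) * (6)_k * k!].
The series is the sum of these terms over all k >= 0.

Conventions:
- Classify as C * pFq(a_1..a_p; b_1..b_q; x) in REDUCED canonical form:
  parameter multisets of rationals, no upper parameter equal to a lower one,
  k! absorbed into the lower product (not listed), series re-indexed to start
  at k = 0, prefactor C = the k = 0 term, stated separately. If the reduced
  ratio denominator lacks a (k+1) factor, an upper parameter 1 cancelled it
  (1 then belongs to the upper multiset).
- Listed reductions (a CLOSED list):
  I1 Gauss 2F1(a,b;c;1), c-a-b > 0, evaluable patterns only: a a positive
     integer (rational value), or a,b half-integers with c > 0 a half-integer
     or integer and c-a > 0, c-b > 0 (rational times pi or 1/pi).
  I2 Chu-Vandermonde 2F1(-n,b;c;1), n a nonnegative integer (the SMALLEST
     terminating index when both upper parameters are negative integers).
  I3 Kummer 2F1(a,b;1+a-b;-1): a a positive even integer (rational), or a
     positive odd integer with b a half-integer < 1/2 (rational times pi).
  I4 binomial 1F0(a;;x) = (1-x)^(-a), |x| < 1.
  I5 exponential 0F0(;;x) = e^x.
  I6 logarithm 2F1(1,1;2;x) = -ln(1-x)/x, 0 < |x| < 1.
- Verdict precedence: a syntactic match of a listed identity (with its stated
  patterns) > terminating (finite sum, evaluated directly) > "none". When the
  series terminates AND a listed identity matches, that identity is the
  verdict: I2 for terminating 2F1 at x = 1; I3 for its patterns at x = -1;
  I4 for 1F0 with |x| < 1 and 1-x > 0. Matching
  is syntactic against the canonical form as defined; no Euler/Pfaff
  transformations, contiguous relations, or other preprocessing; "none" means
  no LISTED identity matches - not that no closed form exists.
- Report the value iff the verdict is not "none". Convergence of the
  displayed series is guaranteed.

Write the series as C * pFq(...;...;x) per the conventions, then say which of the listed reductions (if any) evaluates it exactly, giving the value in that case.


With C = 6/11: the canonical form is 2F1(-5/2, 5/2; 6; -1). Verdict: none here - no I1-I6 shape fits x = -1 with lower {6}.

Key observation: t_0 = 6/11 here, and the running product (C = 6/11, x = -1) telescopes to a rising factorial.
Consecutive-term ratio: r(k) = (-1) * (k-5/2) (k+5/2) / [(k+6) (k+1)] - rational in k, leading ratio (-1); with t_0 = 6/11, classification follows.


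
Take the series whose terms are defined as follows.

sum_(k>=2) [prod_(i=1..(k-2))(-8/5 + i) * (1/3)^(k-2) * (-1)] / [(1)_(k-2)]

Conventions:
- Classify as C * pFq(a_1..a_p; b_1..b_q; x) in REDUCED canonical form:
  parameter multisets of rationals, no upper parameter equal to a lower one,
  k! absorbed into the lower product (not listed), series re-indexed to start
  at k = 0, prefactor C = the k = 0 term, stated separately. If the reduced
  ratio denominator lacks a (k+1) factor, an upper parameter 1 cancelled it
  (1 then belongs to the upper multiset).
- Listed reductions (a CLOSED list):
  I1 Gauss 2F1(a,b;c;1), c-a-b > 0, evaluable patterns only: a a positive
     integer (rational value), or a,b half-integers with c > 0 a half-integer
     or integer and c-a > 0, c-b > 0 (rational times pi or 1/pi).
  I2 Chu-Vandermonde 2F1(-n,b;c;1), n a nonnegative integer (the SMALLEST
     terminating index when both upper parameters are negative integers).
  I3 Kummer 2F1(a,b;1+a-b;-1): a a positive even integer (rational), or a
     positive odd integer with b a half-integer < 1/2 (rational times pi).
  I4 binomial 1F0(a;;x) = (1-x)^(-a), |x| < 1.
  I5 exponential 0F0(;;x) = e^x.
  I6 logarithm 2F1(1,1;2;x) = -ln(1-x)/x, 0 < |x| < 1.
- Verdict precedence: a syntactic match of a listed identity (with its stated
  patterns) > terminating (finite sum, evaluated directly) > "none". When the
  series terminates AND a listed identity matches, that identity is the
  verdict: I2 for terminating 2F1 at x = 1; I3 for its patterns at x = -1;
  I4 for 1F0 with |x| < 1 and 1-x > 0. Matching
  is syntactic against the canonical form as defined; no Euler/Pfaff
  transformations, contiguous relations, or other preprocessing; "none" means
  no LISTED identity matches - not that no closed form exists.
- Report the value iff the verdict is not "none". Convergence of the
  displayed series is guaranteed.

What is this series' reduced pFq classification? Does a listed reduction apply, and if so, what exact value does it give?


This is -1 * 1F0(-3/5; -; 1/3) in reduced canonical form. Verdict at x = 1/3: the binomial series (I4) matches (the 1F0 binomial series: exponent 3/5, x = 1/3). Value: (-1) * (2/3)^(3/5).

Key step: x = (1/3) and (1)_k (prefactor -1) is k! itself.
Consecutive-term ratio: r(k) = (1/3) * (k-3/5) / [(k+1)] - poly over poly, x = (1/3) from leading terms; C = -1 at k = 0.


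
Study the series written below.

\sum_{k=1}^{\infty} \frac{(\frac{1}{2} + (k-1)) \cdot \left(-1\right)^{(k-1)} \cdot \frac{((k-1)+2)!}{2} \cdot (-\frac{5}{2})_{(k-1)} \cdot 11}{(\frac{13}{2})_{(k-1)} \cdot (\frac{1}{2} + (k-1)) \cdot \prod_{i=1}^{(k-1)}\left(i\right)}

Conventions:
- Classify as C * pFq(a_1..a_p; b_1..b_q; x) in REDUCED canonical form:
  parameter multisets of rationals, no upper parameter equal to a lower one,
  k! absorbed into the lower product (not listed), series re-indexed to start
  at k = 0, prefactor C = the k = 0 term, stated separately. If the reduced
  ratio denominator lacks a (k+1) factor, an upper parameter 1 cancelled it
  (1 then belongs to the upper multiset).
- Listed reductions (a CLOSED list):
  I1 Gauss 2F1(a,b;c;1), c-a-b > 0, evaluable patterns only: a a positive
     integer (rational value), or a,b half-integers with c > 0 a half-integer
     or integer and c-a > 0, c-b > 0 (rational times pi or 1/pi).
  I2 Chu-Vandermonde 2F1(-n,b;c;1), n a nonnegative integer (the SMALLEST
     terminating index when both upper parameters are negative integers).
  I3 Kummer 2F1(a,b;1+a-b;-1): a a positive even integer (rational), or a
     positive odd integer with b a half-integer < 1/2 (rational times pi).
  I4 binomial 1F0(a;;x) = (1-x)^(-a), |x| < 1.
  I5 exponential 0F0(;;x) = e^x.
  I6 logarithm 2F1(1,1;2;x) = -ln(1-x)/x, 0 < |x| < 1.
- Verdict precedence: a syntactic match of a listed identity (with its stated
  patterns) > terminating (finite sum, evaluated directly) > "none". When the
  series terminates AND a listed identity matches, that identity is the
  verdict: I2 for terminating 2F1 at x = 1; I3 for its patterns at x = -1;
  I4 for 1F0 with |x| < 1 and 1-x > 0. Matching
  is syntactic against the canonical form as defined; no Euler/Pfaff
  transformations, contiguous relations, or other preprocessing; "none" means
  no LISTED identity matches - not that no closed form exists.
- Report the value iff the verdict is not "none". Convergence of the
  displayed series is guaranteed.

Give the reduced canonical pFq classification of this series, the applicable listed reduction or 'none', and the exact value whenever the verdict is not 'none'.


This is 11 * 2F1(-\frac{5}{2}, 3; \frac{13}{2}; -1) in reduced canonical form. Verdict (x = -1): Kummer (I3) applies (x = -1; c = \frac{13}{2} equals 1+a-b for upper {-\frac{5}{2}, 3}: listed pattern). Its exact value is \frac{38115}{4096} \cdot \pi.

Key observation: with t_0 = 11, the product of the first k integers (prefactor 11) is k!.
Ratio: r(k) = -1 * (k-\frac{5}{2}) (k+3) / [(k+\frac{13}{2}) (k+1)] - rational; roots negated = parameters, x = -1, C = 11.


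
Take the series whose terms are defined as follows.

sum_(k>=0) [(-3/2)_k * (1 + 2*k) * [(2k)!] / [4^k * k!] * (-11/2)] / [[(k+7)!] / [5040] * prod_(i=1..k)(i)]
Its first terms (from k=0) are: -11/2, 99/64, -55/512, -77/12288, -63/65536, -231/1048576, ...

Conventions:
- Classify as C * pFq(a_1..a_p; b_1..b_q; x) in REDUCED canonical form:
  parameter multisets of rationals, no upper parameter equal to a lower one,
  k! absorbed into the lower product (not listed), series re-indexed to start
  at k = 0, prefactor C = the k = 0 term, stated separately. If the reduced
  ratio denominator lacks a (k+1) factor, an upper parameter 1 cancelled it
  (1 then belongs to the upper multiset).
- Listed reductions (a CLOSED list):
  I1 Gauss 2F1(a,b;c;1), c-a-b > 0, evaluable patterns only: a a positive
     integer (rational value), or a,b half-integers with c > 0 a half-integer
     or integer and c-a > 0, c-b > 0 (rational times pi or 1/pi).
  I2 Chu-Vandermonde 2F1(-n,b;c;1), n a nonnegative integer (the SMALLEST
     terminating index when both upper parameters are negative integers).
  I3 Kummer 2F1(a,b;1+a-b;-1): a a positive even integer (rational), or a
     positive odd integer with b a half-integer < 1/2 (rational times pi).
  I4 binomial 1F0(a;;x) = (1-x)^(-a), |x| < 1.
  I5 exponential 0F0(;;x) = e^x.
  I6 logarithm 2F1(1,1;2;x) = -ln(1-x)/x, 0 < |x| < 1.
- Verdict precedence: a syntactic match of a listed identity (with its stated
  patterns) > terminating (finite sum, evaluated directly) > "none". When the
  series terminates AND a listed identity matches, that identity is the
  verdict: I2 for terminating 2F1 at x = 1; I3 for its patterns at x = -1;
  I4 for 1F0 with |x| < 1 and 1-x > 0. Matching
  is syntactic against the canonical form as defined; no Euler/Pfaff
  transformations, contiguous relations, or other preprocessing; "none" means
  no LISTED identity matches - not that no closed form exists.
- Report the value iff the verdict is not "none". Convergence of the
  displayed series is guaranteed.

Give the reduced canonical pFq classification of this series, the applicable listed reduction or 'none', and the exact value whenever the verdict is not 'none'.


Key step: with t_0 = -11/2, the product of the first k integers (C = -11/2) is k!.
Step ratio: r(k) = 1 * (k-3/2) (k+3/2) / [(k+8) (k+1)] ; factor over Q: parameters, x = 1, and C = -11/2.

Reduced: x = 1, 2F1, upper = {-3/2, 3/2}, lower = {8}, C = -11/2. Verdict: this is Gauss (I1, half-integer pattern) (x = 1; upper {-3/2, 3/2} half-integers, c = 8 in the evaluable pattern). Hence: (-4194304/328185) / pi.


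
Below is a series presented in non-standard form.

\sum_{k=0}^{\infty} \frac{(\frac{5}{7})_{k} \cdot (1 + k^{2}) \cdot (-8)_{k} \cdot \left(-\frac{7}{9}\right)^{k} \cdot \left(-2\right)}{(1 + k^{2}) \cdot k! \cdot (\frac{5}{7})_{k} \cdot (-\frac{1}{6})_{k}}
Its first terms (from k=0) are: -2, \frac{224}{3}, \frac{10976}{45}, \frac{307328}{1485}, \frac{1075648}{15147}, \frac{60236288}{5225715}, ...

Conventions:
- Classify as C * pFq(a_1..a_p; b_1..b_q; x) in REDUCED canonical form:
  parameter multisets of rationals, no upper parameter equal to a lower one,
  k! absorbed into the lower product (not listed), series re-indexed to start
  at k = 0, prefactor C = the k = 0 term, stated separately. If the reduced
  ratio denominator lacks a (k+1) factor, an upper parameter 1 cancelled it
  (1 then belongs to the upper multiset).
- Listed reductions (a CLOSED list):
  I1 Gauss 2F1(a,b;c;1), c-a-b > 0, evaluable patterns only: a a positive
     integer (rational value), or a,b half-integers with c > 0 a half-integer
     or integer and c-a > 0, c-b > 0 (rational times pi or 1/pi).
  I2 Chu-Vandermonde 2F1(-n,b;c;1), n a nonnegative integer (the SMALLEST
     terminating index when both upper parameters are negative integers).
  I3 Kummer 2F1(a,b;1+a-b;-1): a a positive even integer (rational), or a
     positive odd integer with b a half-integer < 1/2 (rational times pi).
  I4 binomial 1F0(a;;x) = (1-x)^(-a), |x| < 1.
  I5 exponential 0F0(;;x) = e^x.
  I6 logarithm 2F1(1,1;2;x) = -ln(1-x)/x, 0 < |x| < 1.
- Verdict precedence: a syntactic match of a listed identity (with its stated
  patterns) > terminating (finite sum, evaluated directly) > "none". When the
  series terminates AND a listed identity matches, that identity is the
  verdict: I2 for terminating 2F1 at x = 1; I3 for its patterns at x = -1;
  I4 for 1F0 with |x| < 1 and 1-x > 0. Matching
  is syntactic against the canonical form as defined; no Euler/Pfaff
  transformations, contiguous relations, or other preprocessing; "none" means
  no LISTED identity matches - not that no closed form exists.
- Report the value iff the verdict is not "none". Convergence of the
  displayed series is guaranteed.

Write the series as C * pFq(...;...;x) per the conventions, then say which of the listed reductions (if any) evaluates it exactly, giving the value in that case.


Structural cue: with t_0 = -2, the parameter 5/7 appears in both the upper and lower lists and cancels (alongside the other common factor).
Adjacent-term ratio: r(k) = -\frac{7}{9} * (k-8) / [(k-\frac{1}{6}) (k+1)] - rational in k. x = -\frac{7}{9}; t_0 = -2; negate the roots.

x = -\frac{7}{9} here; the reduced form reads 1F1, upper {-8}, lower {-\frac{1}{6}}, C = -2. Verdict: terminating - the sum ends at index 8 because -8 is a negative integer; exact evaluation follows. Hence: \frac{509185872258062}{838805643225}.


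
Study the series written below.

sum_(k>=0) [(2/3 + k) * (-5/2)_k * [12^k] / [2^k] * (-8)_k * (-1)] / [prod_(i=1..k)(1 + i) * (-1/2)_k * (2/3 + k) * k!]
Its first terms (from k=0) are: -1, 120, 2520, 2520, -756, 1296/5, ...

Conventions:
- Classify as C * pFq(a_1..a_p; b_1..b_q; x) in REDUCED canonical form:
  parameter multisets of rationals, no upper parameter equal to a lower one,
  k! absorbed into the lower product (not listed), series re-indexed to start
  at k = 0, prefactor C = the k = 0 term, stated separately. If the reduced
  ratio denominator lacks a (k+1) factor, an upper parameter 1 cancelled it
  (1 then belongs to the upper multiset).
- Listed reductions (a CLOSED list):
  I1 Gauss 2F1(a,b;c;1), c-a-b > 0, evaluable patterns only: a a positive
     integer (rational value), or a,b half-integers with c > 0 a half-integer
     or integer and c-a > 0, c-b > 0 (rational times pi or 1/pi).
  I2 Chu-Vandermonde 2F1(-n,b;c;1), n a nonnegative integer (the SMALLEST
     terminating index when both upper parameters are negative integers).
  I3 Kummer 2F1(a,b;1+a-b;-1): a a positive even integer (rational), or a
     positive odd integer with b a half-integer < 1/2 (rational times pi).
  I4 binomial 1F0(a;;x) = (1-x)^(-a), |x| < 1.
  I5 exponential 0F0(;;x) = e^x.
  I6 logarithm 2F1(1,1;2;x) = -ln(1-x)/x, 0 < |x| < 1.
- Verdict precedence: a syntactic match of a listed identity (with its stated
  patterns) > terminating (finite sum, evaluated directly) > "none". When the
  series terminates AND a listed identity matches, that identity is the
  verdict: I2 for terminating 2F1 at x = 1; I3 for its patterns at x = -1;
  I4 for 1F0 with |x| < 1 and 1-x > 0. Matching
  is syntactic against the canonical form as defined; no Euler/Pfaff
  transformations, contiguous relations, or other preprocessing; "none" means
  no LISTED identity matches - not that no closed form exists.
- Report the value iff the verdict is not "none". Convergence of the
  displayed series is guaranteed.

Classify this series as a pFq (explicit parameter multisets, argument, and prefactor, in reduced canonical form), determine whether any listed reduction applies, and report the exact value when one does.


With C = -1: the canonical form is 2F2(-8, -5/2; -1/2, 2; 6). Verdict: terminating at k = 8: the factor (-8)_k kills every later term; summing the 9 survivors is exact. Hence: 23065121/5005.

Key observation: from the first term -1: the lower running product (C = -1, x = 6) is a rising factorial.
Adjacent-term ratio: r(k) = 6 * (k-8) (k-5/2) / [(k-1/2) (k+2) (k+1)] - poly over poly, x = 6 from leading terms; C = -1 at k = 0.


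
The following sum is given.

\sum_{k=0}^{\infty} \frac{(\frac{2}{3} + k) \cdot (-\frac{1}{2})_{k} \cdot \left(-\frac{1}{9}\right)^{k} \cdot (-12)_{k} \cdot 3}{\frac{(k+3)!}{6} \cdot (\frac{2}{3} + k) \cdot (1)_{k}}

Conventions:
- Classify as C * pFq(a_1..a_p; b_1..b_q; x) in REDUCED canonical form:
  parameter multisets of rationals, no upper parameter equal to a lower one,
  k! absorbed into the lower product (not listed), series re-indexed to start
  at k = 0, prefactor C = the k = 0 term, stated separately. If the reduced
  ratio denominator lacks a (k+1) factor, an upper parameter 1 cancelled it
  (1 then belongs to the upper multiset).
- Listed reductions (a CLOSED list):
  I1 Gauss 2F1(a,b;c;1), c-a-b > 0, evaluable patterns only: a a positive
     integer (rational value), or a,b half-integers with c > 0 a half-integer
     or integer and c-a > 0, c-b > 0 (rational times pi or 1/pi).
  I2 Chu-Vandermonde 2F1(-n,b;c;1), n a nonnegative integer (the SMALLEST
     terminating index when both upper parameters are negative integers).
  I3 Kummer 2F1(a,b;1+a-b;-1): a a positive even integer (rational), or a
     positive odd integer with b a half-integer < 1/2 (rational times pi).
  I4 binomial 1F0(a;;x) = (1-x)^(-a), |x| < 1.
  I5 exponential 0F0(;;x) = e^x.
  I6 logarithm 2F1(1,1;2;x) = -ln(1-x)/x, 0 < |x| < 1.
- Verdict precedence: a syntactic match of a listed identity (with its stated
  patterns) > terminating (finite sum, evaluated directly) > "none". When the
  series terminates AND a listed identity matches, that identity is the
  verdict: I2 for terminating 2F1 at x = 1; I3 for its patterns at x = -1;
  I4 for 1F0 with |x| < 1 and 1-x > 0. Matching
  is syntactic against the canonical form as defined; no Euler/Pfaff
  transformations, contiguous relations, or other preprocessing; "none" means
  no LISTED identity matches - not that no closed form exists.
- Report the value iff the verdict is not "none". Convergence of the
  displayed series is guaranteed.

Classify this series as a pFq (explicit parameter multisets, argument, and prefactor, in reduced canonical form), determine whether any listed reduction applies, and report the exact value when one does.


With C = 3: the canonical form is 2F1(-12, -\frac{1}{2}; 4; -\frac{1}{9}). Verdict: terminating - upper parameter -12 makes this a finite sum (last index 12), evaluated exactly. Value: \frac{6817105831987283639}{2764055780687609856}.

First insight: x = -\frac{1}{9} and the denominator's factorial ratio (C = 3, x = -1/9) is a lower Pochhammer.
Adjacent-term ratio: r(k) = -\frac{1}{9} * (k-12) (k-\frac{1}{2}) / [(k+4) (k+1)] - rational in k, leading ratio -\frac{1}{9}; with t_0 = 3, classification follows.


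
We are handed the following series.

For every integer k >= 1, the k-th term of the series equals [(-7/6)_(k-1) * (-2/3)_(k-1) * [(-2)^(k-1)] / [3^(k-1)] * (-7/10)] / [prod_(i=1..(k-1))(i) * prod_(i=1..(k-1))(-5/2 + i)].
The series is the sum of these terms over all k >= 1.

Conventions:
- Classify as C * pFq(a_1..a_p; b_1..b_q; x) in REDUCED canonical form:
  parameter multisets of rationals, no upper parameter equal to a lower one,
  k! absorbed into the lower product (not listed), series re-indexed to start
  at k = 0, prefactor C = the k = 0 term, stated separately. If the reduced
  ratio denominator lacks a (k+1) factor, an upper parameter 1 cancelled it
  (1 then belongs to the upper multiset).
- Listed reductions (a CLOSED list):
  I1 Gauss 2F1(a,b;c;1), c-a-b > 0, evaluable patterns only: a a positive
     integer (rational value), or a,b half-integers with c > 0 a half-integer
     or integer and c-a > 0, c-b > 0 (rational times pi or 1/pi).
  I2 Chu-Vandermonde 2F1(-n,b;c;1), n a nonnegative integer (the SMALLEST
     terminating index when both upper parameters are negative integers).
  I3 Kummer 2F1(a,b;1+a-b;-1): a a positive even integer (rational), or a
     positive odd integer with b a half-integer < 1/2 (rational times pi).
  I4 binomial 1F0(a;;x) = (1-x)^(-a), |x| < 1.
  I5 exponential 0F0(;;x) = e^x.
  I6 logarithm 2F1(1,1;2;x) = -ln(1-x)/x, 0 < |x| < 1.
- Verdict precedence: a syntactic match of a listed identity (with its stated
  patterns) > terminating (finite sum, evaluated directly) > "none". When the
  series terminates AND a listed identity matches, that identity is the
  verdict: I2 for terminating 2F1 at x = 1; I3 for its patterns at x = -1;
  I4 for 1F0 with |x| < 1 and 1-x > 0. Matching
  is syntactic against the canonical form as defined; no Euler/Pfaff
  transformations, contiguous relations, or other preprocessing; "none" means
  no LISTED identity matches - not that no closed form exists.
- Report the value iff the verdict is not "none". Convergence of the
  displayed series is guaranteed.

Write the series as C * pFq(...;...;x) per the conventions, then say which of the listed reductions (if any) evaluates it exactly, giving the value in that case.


Prefactor -7/10, argument -2/3: 2F1 with upper {-7/6, -2/3} over lower {-3/2}. Verdict: none - at argument -2/3 the multisets {-7/6, -2/3} ; {-3/2} match no listed identity.

Structural cue: t_0 being -7/10, the lower running product (prefactor -7/10) is a rising factorial.
Adjacent-term ratio: r(k) = (-2/3) * (k-7/6) (k-2/3) / [(k-3/2) (k+1)] - rational in k. x = (-2/3); t_0 = -7/10; negate the roots.


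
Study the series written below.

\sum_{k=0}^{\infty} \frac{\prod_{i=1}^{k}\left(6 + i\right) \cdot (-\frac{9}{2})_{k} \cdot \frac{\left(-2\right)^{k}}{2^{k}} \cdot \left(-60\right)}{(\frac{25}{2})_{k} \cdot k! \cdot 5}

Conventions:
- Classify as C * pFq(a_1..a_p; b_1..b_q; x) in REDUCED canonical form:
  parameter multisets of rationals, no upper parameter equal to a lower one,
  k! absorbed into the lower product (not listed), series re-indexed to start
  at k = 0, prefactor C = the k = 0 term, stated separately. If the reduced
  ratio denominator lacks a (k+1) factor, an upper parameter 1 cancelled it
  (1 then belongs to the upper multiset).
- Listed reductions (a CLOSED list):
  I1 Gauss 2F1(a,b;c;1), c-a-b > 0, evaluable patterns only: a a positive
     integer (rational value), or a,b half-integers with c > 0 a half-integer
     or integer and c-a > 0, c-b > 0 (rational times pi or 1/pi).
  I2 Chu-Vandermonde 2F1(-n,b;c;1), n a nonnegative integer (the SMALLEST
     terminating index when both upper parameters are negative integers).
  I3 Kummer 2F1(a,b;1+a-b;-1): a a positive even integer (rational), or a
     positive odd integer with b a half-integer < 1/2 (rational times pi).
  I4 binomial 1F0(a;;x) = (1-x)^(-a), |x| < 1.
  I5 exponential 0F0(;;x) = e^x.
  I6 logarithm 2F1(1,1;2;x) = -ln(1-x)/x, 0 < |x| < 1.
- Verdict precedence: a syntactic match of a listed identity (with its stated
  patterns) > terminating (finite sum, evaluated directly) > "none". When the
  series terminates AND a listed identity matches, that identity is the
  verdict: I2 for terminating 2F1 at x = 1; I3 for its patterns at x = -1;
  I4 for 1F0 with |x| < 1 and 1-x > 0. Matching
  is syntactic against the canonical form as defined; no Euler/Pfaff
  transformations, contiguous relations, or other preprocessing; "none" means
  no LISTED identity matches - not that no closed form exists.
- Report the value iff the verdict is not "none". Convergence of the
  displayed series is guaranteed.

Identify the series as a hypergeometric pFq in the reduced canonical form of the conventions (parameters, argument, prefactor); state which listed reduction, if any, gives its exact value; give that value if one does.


The tell: with t_0 = -12, the running product (C = -12, x = -1) telescopes to a rising factorial.
Step ratio: r(k) = -1 * (k-\frac{9}{2}) (k+7) / [(k+\frac{25}{2}) (k+1)] - rational in k. x = -1; t_0 = -12; negate the roots.

x = -1 here; the reduced form reads 2F1, upper {-\frac{9}{2}, 7}, lower {\frac{25}{2}}, C = -12. Verdict: this is Kummer (I3) (x = -1; c = \frac{25}{2} equals 1+a-b for upper {-\frac{9}{2}, 7}: listed pattern). Hence: \left(-\frac{1003917915}{33554432}\right) \cdot \pi.
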